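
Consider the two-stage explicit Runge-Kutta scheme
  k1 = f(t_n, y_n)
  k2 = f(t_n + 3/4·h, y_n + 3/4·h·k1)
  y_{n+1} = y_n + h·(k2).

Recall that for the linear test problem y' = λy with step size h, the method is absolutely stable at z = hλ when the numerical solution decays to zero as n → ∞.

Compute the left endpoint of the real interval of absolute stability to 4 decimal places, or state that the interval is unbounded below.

On y'=λy, z=hλ:
  k1=λy_n ⇒ h·k1=z·y_n;  k2=λ(1+3/4z)y_n ⇒ h·k2=z(1+3/4z)y_n
  y_{n+1}/y_n = 1 + z(1+3/4z) = 1 + z + 3/4z²
  Hence R(z) = 1 + z + 3/4z².

Need |R(x)|<1, x<0.
x=-0.61: |R|=0.6691
R=1: x+3/4x²=0 ⇒ x=−4/3=-1.3333; min R=1−1/(4·3/4)=0.6667>−1
Confirm numerically:
  x=-1.042: |R|=0.77232 <1
  x=-0.753: |R|=0.67226 <1
  x=-0.622: |R|=0.66816 <1
  x=-0.561: |R|=0.67504 <1
  x=-1.729: |R|=1.51308 >1
  x=-1.516: |R|=1.20769 >1
  x=-1.389: |R|=1.05799 >1
Stable set (-1.3333, 0).

z* = -1.3333.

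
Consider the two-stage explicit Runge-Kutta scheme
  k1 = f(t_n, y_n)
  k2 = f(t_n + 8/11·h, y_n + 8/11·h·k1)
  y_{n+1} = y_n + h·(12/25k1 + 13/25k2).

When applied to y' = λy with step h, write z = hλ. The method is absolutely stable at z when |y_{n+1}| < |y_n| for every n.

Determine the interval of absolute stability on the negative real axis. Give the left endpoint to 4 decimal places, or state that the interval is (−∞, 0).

Set f=λy, z=hλ:
  k1=λy_n ⇒ h·k1=z·y_n;  k2=λ(1+8/11z)y_n ⇒ h·k2=z(1+8/11z)y_n
  y_{n+1}/y_n = 1 + 12/25z + 13/25z(1+8/11z) = 1 + z + 104/275z²
  Hence R(z) = 1 + z + 104/275z².

Find x<0 with |R(x)|<1.
x=-0.5: |R|=0.5945
R=1: x+104/275x²=0 ⇒ x=−275/104=-2.6442; min R=1−1/(4·104/275)=0.3389>−1
Confirm numerically:
  x=-1.983: |R|=0.50412 <1
  x=-1.734: |R|=0.40310 <1
  x=-1.524: |R|=0.35436 <1
  x=-1.082: |R|=0.36075 <1
  x=-2.711: |R|=1.06846 >1
  x=-2.708: |R|=1.06531 >1
Interval (-2.6442, 0).

(-2.6442, 0).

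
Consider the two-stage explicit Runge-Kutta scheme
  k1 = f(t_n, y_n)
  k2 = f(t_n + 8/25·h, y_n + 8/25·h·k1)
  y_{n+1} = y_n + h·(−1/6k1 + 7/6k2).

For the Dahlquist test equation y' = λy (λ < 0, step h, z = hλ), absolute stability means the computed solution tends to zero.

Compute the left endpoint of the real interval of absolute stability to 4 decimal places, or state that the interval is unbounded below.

On y'=λy, z=hλ:
  k1=λy_n ⇒ h·k1=z·y_n;  k2=λ(1+8/25z)y_n ⇒ h·k2=z(1+8/25z)y_n
  y_{n+1}/y_n = 1 − 1/6z + 7/6z(1+8/25z) = 1 + z + 28/75z²
  so R(z) = 1 + z + 28/75z².

Solve |R(x)|<1 on ℝ⁻.
x=-1.71: |R|=0.3817
R=1: x+28/75x²=0 ⇒ x=−75/28=-2.6786; min R=1−1/(4·28/75)=0.3304>−1
Confirm numerically:
  x=-1.781: |R|=0.40320 <1
  x=-1.771: |R|=0.39994 <1
  x=-1.461: |R|=0.33589 <1
  x=-3.230: |R|=1.66495 >1
  x=-3.114: |R|=1.50621 >1
Interval (-2.6786, 0).

left endpoint -2.6786.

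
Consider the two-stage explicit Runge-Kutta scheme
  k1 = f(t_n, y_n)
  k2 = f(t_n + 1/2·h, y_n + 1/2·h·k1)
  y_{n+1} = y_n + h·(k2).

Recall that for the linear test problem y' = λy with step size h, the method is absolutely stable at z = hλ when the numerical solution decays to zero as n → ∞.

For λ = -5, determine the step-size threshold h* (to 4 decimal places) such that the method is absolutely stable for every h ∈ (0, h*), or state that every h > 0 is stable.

With y'=λy (z=hλ):
  k1=λy_n ⇒ h·k1=z·y_n;  k2=λ(1+1/2z)y_n ⇒ h·k2=z(1+1/2z)y_n
  y_{n+1}/y_n = 1 + z(1+1/2z) = 1 + z + 1/2z²
  R(z) = 1 + z + 1/2z².

Solve |R(x)|<1 on ℝ⁻.
x=-0.66: |R|=0.5578
R=1: x+1/2x²=0 ⇒ x=−2=-2.0000; min R=1−1/(4·1/2)=0.5000>−1
Confirm numerically:
  x=-1.196: |R|=0.51921 <1
  x=-1.175: |R|=0.51531 <1
  x=-1.044: |R|=0.50097 <1
  x=-0.977: |R|=0.50026 <1
  x=-2.594: |R|=1.77042 >1
  x=-2.494: |R|=1.61602 >1
Stable set (-2.0000, 0).

(-2.0000,0); λ=-5 ⇒ h* = (2)/5 = 0.4000.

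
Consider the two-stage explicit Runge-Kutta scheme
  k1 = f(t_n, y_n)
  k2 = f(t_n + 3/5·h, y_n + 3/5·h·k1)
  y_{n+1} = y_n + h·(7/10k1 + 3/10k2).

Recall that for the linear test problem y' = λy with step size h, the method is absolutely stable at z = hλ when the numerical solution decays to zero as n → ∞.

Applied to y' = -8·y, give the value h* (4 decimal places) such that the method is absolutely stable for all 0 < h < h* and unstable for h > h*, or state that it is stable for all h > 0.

(-5.5556,0); λ=-8 ⇒ h* = (50/9)/8 = 0.6944.

Test eqn y'=λy, z=hλ:
  k1=λy_n ⇒ h·k1=z·y_n;  k2=λ(1+3/5z)y_n ⇒ h·k2=z(1+3/5z)y_n
  y_{n+1}/y_n = 1 + 7/10z + 3/10z(1+3/5z) = 1 + z + 9/50z²
  so R(z) = 1 + z + 9/50z².

Need |R(x)|<1, x<0.
x=-1.21: |R|=0.0535
R=1: x+9/50x²=0 ⇒ x=−50/9=-5.5556; min R=1−1/(4·9/50)=-0.3889>−1
Confirm numerically:
  x=-5.323: |R|=0.77718 <1
  x=-4.365: |R|=0.06458 <1
  x=-2.312: |R|=0.34984 <1
  x=-6.155: |R|=1.66412 >1
  x=-5.827: |R|=1.28471 >1
  x=-5.779: |R|=1.23243 >1
Interval (-5.5556, 0).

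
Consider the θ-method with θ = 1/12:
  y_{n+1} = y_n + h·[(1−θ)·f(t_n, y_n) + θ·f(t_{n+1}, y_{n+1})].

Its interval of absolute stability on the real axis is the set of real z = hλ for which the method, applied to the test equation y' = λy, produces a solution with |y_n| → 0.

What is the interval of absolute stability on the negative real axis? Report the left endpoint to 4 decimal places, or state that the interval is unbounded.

On y'=λy, z=hλ:
  y_{n+1} = y_n + z·[11/12·y_n + 1/12·y_{n+1}] ⇒ (1 − 1/12z)y_{n+1} = (1 + 11/12z)y_n
  Hence R(z) = (1 + 11/12z)/(1 − 1/12z).

Need |R(x)|<1, x<0.
x=-1.23: |R|=0.1156
R=−1: 1+11/12x = −1+1/12x ⇒ -5/6x=2 ⇒ x=2/(-5/6)=-2.4000
Confirm numerically:
  x=-2.221: |R|=0.87413 <1
  x=-1.612: |R|=0.42110 <1
  x=-1.116: |R|=0.02104 <1
  x=-2.723: |R|=1.21938 >1
  x=-2.664: |R|=1.18003 >1
  x=-2.534: |R|=1.09220 >1
Interval (-2.4000, 0).

(-2.4000, 0).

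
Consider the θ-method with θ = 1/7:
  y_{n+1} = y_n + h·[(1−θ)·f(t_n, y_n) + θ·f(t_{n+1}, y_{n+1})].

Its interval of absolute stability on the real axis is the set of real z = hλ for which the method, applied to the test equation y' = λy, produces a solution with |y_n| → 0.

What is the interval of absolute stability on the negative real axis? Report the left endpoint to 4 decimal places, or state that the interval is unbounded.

z∈(-2.8000,0).

With y'=λy (z=hλ):
  y_{n+1} = y_n + z·[6/7·y_n + 1/7·y_{n+1}] ⇒ (1 − 1/7z)y_{n+1} = (1 + 6/7z)y_n
  so R(z) = (1 + 6/7z)/(1 − 1/7z).

Find x<0 with |R(x)|<1.
x=-0.57: |R|=0.4729
R=−1: 1+6/7x = −1+1/7x ⇒ -5/7x=2 ⇒ x=2/(-5/7)=-2.8000
Confirm numerically:
  x=-2.670: |R|=0.93278 <1
  x=-2.030: |R|=0.57364 <1
  x=-1.675: |R|=0.35159 <1
  x=-1.371: |R|=0.14646 <1
  x=-2.996: |R|=1.09804 >1
  x=-2.862: |R|=1.03143 >1
So |R|<1 on (-2.8000, 0).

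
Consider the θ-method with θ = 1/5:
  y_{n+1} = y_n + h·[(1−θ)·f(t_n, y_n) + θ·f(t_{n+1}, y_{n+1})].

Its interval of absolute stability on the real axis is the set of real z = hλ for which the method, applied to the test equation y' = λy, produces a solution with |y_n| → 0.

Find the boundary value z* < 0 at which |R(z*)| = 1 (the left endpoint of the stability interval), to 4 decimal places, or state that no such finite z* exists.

Test eqn y'=λy, z=hλ:
  y_{n+1} = y_n + z·[4/5·y_n + 1/5·y_{n+1}] ⇒ (1 − 1/5z)y_{n+1} = (1 + 4/5z)y_n
  Hence R(z) = (1 + 4/5z)/(1 − 1/5z).

Boundary: |R(x)|=1, x<0.
x=-0.36: |R|=0.6642
R=−1: 1+4/5x = −1+1/5x ⇒ -3/5x=2 ⇒ x=2/(-3/5)=-3.3333
Confirm numerically:
  x=-3.075: |R|=0.90402 <1
  x=-2.754: |R|=0.77586 <1
  x=-1.421: |R|=0.10653 <1
  x=-3.745: |R|=1.14122 >1
  x=-3.743: |R|=1.14057 >1
  x=-3.393: |R|=1.02133 >1
Stable set (-3.3333, 0).

left endpoint -3.3333.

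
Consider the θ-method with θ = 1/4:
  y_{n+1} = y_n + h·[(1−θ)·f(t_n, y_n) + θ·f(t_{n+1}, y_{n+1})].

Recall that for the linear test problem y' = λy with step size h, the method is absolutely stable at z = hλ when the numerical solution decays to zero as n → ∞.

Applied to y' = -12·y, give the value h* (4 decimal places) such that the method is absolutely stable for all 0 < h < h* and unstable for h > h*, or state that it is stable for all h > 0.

Set f=λy, z=hλ:
  y_{n+1} = y_n + z·[3/4·y_n + 1/4·y_{n+1}] ⇒ (1 − 1/4z)y_{n+1} = (1 + 3/4z)y_n
  so R(z) = (1 + 3/4z)/(1 − 1/4z).

Boundary: |R(x)|=1, x<0.
x=-0.56: |R|=0.5088
R=−1: 1+3/4x = −1+1/4x ⇒ -1/2x=2 ⇒ x=2/(-1/2)=-4.0000
Confirm numerically:
  x=-3.292: |R|=0.80581 <1
  x=-3.255: |R|=0.79462 <1
  x=-3.190: |R|=0.77469 <1
  x=-4.388: |R|=1.09251 >1
  x=-4.079: |R|=1.01956 >1
  x=-4.053: |R|=1.01316 >1
Stable set (-4.0000, 0).

(-4.0000,0); λ=-12 ⇒ h* = (4)/12 = 0.3333.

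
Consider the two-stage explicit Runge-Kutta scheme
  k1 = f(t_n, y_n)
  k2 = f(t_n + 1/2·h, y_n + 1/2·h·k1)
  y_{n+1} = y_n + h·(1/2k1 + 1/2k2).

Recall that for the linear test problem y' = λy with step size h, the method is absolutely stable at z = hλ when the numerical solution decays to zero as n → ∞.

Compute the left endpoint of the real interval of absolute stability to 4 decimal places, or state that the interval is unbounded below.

z* = -4.0000.

Set f=λy, z=hλ:
  k1=λy_n ⇒ h·k1=z·y_n;  k2=λ(1+1/2z)y_n ⇒ h·k2=z(1+1/2z)y_n
  y_{n+1}/y_n = 1 + 1/2z + 1/2z(1+1/2z) = 1 + z + 1/4z²
  ⇒ R(z) = 1 + z + 1/4z².

Find x<0 with |R(x)|<1.
x=-1.23: |R|=0.1482
R=1: x+1/4x²=0 ⇒ x=−4=-4.0000; min R=1−1/(4·1/4)=0.0000>−1
Confirm numerically:
  x=-3.289: |R|=0.41538 <1
  x=-3.199: |R|=0.35940 <1
  x=-2.096: |R|=0.00230 <1
  x=-2.025: |R|=0.00016 <1
  x=-4.597: |R|=1.68610 >1
  x=-4.281: |R|=1.30074 >1
  x=-4.021: |R|=1.02111 >1
Stable set (-4.0000, 0).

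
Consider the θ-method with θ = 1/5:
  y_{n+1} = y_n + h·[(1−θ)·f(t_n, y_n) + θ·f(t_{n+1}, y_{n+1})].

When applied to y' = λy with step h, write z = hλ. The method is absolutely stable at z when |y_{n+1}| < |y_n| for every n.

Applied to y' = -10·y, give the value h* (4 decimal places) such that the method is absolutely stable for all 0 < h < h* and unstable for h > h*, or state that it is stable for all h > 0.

(-3.3333,0); λ=-10 ⇒ h* = (10/3)/10 = 0.3333.

On y'=λy, z=hλ:
  y_{n+1} = y_n + z·[4/5·y_n + 1/5·y_{n+1}] ⇒ (1 − 1/5z)y_{n+1} = (1 + 4/5z)y_n
  R(z) = (1 + 4/5z)/(1 − 1/5z).

Solve |R(x)|<1 on ℝ⁻.
x=-0.66: |R|=0.4170
R=−1: 1+4/5x = −1+1/5x ⇒ -3/5x=2 ⇒ x=2/(-3/5)=-3.3333
Confirm numerically:
  x=-3.095: |R|=0.91167 <1
  x=-2.912: |R|=0.84024 <1
  x=-1.637: |R|=0.23324 <1
  x=-3.727: |R|=1.13533 >1
  x=-3.718: |R|=1.13237 >1
  x=-3.415: |R|=1.02911 >1
So |R|<1 on (-3.3333, 0).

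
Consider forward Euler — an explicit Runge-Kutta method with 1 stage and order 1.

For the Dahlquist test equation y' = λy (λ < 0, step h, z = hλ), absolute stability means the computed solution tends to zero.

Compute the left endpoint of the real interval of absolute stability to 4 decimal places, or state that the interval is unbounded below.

left endpoint -2.0000.

With y'=λy (z=hλ):
  order 1, 1-stage ⇒ R(z)=1+z
  (e.g. R(-1.46)=-0.46000, |R|=0.46000)

Need |R(x)|<1, x<0.
x=-1.46: |R|=0.4600
|R(-2.05)|=1.0500 |R(-1.72)|=0.7200 |R(-1.35)|=0.3500
Bisect:
  x_lo=-2.3148 |R|=1.3148  x_hi=-0.2045 |R|=0.7955
  mid=-1.25966 |R|=0.25966 →hi
  mid=-1.78722 |R|=0.78722 →hi
  mid=-2.05100 |R|=1.05100 →lo
  mid=-1.91911 |R|=0.91911 →hi
  mid=-1.98505 |R|=0.98505 →hi
  mid=-2.01803 |R|=1.01803 →lo
  mid=-2.00154 |R|=1.00154 →lo
  mid=-1.99330 |R|=0.99330 →hi
  ...
  [-2.00012,-1.99999] ⇒ x*=-2.0000
So |R|<1 on (-2.0000, 0).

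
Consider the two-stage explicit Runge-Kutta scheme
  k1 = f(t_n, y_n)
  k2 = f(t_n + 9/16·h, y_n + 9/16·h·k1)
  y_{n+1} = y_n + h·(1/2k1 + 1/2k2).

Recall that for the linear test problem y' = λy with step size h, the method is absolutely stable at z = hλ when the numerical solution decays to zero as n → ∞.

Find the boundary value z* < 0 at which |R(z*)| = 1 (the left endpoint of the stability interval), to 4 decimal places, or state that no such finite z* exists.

Set f=λy, z=hλ:
  k1=λy_n ⇒ h·k1=z·y_n;  k2=λ(1+9/16z)y_n ⇒ h·k2=z(1+9/16z)y_n
  y_{n+1}/y_n = 1 + 1/2z + 1/2z(1+9/16z) = 1 + z + 9/32z²
  so R(z) = 1 + z + 9/32z².

Need |R(x)|<1, x<0.
x=-0.32: |R|=0.7088
R=1: x+9/32x²=0 ⇒ x=−32/9=-3.5556; min R=1−1/(4·9/32)=0.1111>−1
Confirm numerically:
  x=-3.327: |R|=0.78614 <1
  x=-1.948: |R|=0.11926 <1
  x=-1.887: |R|=0.11447 <1
  x=-3.995: |R|=1.49376 >1
  x=-3.959: |R|=1.44922 >1
Interval (-3.5556, 0).

left endpoint -3.5556.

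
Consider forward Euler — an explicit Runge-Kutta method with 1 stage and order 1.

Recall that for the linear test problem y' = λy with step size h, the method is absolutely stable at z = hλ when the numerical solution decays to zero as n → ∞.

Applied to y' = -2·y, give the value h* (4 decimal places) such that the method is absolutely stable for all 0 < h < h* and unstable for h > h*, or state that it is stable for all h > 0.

Set f=λy, z=hλ:
  order 1, 1-stage ⇒ R(z)=1+z
  (e.g. R(-0.66)=0.34000, |R|=0.34000)

Boundary: |R(x)|=1, x<0.
x=-0.66: |R|=0.3400
|R(-2.07)|=1.0700 |R(-1.92)|=0.9200 |R(-1.38)|=0.3800
Bisect:
  x_lo=-2.4427 |R|=1.4427  x_hi=-0.1095 |R|=0.8905
  mid=-1.27608 |R|=0.27608 →hi
  mid=-1.85939 |R|=0.85939 →hi
  mid=-2.15104 |R|=1.15104 →lo
  mid=-2.00521 |R|=1.00521 →lo
  mid=-1.93230 |R|=0.93230 →hi
  mid=-1.96876 |R|=0.96876 →hi
  mid=-1.98699 |R|=0.98699 →hi
  mid=-1.99610 |R|=0.99610 →hi
  mid=-2.00066 |R|=1.00066 →lo
  ...
  [-2.00009,-1.99994] ⇒ x*=-2.0000
Stable set (-2.0000, 0).

(-2.0000,0); λ=-2 ⇒ h* = 1.0000.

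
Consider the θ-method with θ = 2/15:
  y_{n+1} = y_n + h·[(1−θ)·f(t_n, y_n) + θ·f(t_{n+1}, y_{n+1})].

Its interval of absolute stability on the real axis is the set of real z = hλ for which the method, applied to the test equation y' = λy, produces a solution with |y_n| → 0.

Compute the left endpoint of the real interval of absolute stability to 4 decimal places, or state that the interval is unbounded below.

Set f=λy, z=hλ:
  y_{n+1} = y_n + z·[13/15·y_n + 2/15·y_{n+1}] ⇒ (1 − 2/15z)y_{n+1} = (1 + 13/15z)y_n
  Hence R(z) = (1 + 13/15z)/(1 − 2/15z).

Solve |R(x)|<1 on ℝ⁻.
x=-0.95: |R|=0.1568
R=−1: 1+13/15x = −1+2/15x ⇒ -11/15x=2 ⇒ x=2/(-11/15)=-2.7273
Confirm numerically:
  x=-2.705: |R|=0.98800 <1
  x=-2.256: |R|=0.73432 <1
  x=-1.522: |R|=0.26524 <1
  x=-1.283: |R|=0.09558 <1
  x=-3.244: |R|=1.26452 >1
  x=-3.092: |R|=1.18939 >1
So |R|<1 on (-2.7273, 0).

left endpoint -2.7273.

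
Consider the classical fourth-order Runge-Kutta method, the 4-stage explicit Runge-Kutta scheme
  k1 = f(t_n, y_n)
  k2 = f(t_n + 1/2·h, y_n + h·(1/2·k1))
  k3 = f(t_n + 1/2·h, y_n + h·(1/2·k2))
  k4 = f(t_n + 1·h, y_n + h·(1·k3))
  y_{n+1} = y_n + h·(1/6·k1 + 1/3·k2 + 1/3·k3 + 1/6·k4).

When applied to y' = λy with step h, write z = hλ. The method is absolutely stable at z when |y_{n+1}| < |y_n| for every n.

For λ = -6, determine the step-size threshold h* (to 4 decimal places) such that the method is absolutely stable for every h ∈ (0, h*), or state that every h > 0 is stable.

With y'=λy (z=hλ):
  order 4, 4-stage ⇒ R(z)=1+z+z^2/2+z^3/6+z^4/24
  (e.g. R(-0.6)=0.54940, |R|=0.54940)

Find x<0 with |R(x)|<1.
x=-0.6: |R|=0.5494
|R(-3)|=1.3750 |R(-1.93)|=0.3124 |R(-0.51)|=0.6008
Bisect:
  x_lo=-3.6139 |R|=3.1568  x_hi=-0.1876 |R|=0.8289
  mid=-1.90073 |R|=0.30501 →hi
  mid=-2.75729 |R|=0.95860 →hi
  mid=-3.18558 |R|=1.79138 →lo
  mid=-2.97144 |R|=1.31888 →lo
  mid=-2.86436 |R|=1.12591 →lo
  mid=-2.81083 |R|=1.03919 →lo
  mid=-2.78406 |R|=0.99814 →hi
  mid=-2.79745 |R|=1.01848 →lo
  mid=-2.79075 |R|=1.00826 →lo
  mid=-2.78741 |R|=1.00319 →lo
  ...
  [-2.78532,-2.78511] ⇒ x*=-2.7853
Stable set (-2.7853, 0).

(-2.7853,0); λ=-6 ⇒ h* = 0.4642.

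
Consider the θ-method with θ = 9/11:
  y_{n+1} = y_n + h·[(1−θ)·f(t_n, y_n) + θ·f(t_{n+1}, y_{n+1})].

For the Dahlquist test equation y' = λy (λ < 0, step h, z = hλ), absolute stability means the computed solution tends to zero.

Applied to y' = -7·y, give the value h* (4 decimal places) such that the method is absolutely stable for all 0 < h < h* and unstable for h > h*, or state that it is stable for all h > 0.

Set f=λy, z=hλ:
  y_{n+1} = y_n + z·[2/11·y_n + 9/11·y_{n+1}] ⇒ (1 − 9/11z)y_{n+1} = (1 + 2/11z)y_n
  R(z) = (1 + 2/11z)/(1 − 9/11z).

Solve |R(x)|<1 on ℝ⁻.
x=-0.74: |R|=0.5391
x=-2: |R|=0.2414
x=-10: |R|=0.0891
x=-100: |R|=0.2075
θ=9/11≥1/2 ⇒ |1+2/11x|<|1−9/11x| ∀x<0 ⇒ unbounded interval.

interval (−∞, 0). Any h>0 works for λ=-7.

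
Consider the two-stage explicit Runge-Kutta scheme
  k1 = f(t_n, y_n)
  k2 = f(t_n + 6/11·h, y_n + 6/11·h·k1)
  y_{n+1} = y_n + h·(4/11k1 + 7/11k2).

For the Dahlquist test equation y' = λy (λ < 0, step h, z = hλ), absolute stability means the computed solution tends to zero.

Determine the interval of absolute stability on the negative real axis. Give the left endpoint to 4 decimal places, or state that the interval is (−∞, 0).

Set f=λy, z=hλ:
  k1=λy_n ⇒ h·k1=z·y_n;  k2=λ(1+6/11z)y_n ⇒ h·k2=z(1+6/11z)y_n
  y_{n+1}/y_n = 1 + 4/11z + 7/11z(1+6/11z) = 1 + z + 42/121z²
  so R(z) = 1 + z + 42/121z².

Boundary: |R(x)|=1, x<0.
x=-1.61: |R|=0.2897
R=1: x+42/121x²=0 ⇒ x=−121/42=-2.8810; min R=1−1/(4·42/121)=0.2798>−1
Confirm numerically:
  x=-2.362: |R|=0.57453 <1
  x=-1.975: |R|=0.37894 <1
  x=-1.855: |R|=0.33941 <1
  x=-1.673: |R|=0.29853 <1
  x=-3.114: |R|=1.25190 >1
  x=-3.070: |R|=1.20145 >1
  x=-3.033: |R|=1.16007 >1
Stable set (-2.8810, 0).

z∈(-2.8810,0).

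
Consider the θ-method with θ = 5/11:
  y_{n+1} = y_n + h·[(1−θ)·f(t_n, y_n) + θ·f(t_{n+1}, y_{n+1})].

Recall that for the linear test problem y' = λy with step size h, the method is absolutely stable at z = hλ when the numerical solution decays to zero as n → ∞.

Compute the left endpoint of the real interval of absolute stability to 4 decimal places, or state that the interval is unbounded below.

z* = -22.0000.

Set f=λy, z=hλ:
  y_{n+1} = y_n + z·[6/11·y_n + 5/11·y_{n+1}] ⇒ (1 − 5/11z)y_{n+1} = (1 + 6/11z)y_n
  so R(z) = (1 + 6/11z)/(1 − 5/11z).

Boundary: |R(x)|=1, x<0.
x=-0.8: |R|=0.4133
R=−1: 1+6/11x = −1+5/11x ⇒ -1/11x=2 ⇒ x=2/(-1/11)=-22.0000
Confirm numerically:
  x=-16.440: |R|=0.94034 <1
  x=-16.303: |R|=0.93842 <1
  x=-15.860: |R|=0.93200 <1
  x=-10.876: |R|=0.82986 <1
  x=-22.464: |R|=1.00376 >1
  x=-22.317: |R|=1.00259 >1
  x=-22.119: |R|=1.00098 >1
Interval (-22.0000, 0).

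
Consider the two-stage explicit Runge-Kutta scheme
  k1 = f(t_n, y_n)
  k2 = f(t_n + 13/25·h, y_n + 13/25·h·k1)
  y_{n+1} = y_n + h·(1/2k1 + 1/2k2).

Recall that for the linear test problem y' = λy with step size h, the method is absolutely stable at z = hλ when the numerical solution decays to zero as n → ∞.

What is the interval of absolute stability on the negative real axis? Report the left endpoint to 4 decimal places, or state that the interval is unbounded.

z∈(-3.8462,0).

Test eqn y'=λy, z=hλ:
  k1=λy_n ⇒ h·k1=z·y_n;  k2=λ(1+13/25z)y_n ⇒ h·k2=z(1+13/25z)y_n
  y_{n+1}/y_n = 1 + 1/2z + 1/2z(1+13/25z) = 1 + z + 13/50z²
  ⇒ R(z) = 1 + z + 13/50z².

Solve |R(x)|<1 on ℝ⁻.
x=-1.18: |R|=0.1820
R=1: x+13/50x²=0 ⇒ x=−50/13=-3.8462; min R=1−1/(4·13/50)=0.0385>−1
Confirm numerically:
  x=-3.419: |R|=0.62029 <1
  x=-2.068: |R|=0.04392 <1
  x=-1.915: |R|=0.03848 <1
  x=-4.072: |R|=1.23911 >1
  x=-3.898: |R|=1.05255 >1
  x=-3.869: |R|=1.02298 >1
So |R|<1 on (-3.8462, 0).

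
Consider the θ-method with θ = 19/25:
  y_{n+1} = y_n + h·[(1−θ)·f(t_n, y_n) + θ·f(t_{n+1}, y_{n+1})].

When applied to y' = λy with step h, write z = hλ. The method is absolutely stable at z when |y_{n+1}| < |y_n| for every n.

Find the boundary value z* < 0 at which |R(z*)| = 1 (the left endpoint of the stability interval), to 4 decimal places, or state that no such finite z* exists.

interval (−∞, 0).

On y'=λy, z=hλ:
  y_{n+1} = y_n + z·[6/25·y_n + 19/25·y_{n+1}] ⇒ (1 − 19/25z)y_{n+1} = (1 + 6/25z)y_n
  ⇒ R(z) = (1 + 6/25z)/(1 − 19/25z).

Find x<0 with |R(x)|<1.
x=-0.73: |R|=0.5305
x=-2: |R|=0.2063
x=-10: |R|=0.1628
x=-100: |R|=0.2987
θ=19/25≥1/2 ⇒ |1+6/25x|<|1−19/25x| ∀x<0 ⇒ interval (−∞,0).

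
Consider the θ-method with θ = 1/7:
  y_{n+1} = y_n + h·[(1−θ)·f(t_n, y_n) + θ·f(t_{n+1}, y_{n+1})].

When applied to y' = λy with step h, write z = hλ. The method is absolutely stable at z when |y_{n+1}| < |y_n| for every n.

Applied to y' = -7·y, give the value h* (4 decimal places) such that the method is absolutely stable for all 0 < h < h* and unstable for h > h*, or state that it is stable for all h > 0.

(-2.8000,0); λ=-7 ⇒ h* = (14/5)/7 = 0.4000.

Set f=λy, z=hλ:
  y_{n+1} = y_n + z·[6/7·y_n + 1/7·y_{n+1}] ⇒ (1 − 1/7z)y_{n+1} = (1 + 6/7z)y_n
  Hence R(z) = (1 + 6/7z)/(1 − 1/7z).

Boundary: |R(x)|=1, x<0.
x=-0.55: |R|=0.4901
R=−1: 1+6/7x = −1+1/7x ⇒ -5/7x=2 ⇒ x=2/(-5/7)=-2.8000
Confirm numerically:
  x=-2.042: |R|=0.58084 <1
  x=-1.903: |R|=0.49624 <1
  x=-1.878: |R|=0.48074 <1
  x=-3.112: |R|=1.15427 >1
  x=-2.844: |R|=1.02235 >1
Stable set (-2.8000, 0).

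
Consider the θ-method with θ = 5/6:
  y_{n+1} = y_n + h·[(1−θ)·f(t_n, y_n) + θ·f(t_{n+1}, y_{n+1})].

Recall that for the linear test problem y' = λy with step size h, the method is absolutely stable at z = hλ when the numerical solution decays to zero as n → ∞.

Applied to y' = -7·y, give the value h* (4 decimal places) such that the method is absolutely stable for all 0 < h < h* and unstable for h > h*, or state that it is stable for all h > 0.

unbounded; (−∞, 0). Any h>0 works for λ=-7.

On y'=λy, z=hλ:
  y_{n+1} = y_n + z·[1/6·y_n + 5/6·y_{n+1}] ⇒ (1 − 5/6z)y_{n+1} = (1 + 1/6z)y_n
  so R(z) = (1 + 1/6z)/(1 − 5/6z).

Need |R(x)|<1, x<0.
x=-1.54: |R|=0.3255
x=-2: |R|=0.2500
x=-10: |R|=0.0714
x=-100: |R|=0.1858
θ=5/6≥1/2 ⇒ |1+1/6x|<|1−5/6x| ∀x<0 ⇒ unbounded interval.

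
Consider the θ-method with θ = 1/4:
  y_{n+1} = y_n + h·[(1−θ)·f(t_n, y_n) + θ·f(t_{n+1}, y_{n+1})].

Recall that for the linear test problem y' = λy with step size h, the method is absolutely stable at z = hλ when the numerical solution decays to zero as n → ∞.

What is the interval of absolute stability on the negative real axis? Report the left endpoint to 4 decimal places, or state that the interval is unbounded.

Test eqn y'=λy, z=hλ:
  y_{n+1} = y_n + z·[3/4·y_n + 1/4·y_{n+1}] ⇒ (1 − 1/4z)y_{n+1} = (1 + 3/4z)y_n
  R(z) = (1 + 3/4z)/(1 − 1/4z).

Solve |R(x)|<1 on ℝ⁻.
x=-0.89: |R|=0.2720
R=−1: 1+3/4x = −1+1/4x ⇒ -1/2x=2 ⇒ x=2/(-1/2)=-4.0000
Confirm numerically:
  x=-3.213: |R|=0.78178 <1
  x=-3.098: |R|=0.74584 <1
  x=-3.018: |R|=0.72015 <1
  x=-2.925: |R|=0.68953 <1
  x=-4.388: |R|=1.09251 >1
  x=-4.042: |R|=1.01045 >1
So |R|<1 on (-4.0000, 0).

(-4.0000, 0).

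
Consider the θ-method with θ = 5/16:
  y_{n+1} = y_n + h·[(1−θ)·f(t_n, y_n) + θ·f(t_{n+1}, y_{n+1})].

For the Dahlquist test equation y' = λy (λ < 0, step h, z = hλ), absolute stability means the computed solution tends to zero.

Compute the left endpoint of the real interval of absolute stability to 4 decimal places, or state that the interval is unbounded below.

z* = -5.3333.

Test eqn y'=λy, z=hλ:
  y_{n+1} = y_n + z·[11/16·y_n + 5/16·y_{n+1}] ⇒ (1 − 5/16z)y_{n+1} = (1 + 11/16z)y_n
  ⇒ R(z) = (1 + 11/16z)/(1 − 5/16z).

Boundary: |R(x)|=1, x<0.
x=-0.42: |R|=0.6287
R=−1: 1+11/16x = −1+5/16x ⇒ -3/8x=2 ⇒ x=2/(-3/8)=-5.3333
Confirm numerically:
  x=-5.239: |R|=0.98659 <1
  x=-5.041: |R|=0.95743 <1
  x=-4.099: |R|=0.79707 <1
  x=-3.786: |R|=0.73421 <1
  x=-5.684: |R|=1.04737 >1
  x=-5.549: |R|=1.02958 >1
Interval (-5.3333, 0).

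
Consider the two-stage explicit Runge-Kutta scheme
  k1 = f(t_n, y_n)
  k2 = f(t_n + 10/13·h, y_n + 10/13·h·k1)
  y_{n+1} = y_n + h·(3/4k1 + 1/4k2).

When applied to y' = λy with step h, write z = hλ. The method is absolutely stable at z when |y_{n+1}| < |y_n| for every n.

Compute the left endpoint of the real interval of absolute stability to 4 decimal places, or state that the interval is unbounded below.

z* = -5.2000.

On y'=λy, z=hλ:
  k1=λy_n ⇒ h·k1=z·y_n;  k2=λ(1+10/13z)y_n ⇒ h·k2=z(1+10/13z)y_n
  y_{n+1}/y_n = 1 + 3/4z + 1/4z(1+10/13z) = 1 + z + 5/26z²
  so R(z) = 1 + z + 5/26z².

Solve |R(x)|<1 on ℝ⁻.
x=-1.25: |R|=0.0505
R=1: x+5/26x²=0 ⇒ x=−26/5=-5.2000; min R=1−1/(4·5/26)=-0.3000>−1
Confirm numerically:
  x=-3.489: |R|=0.14802 <1
  x=-2.994: |R|=0.27015 <1
  x=-2.934: |R|=0.27855 <1
  x=-5.329: |R|=1.13220 >1
  x=-5.307: |R|=1.10920 >1
Stable set (-5.2000, 0).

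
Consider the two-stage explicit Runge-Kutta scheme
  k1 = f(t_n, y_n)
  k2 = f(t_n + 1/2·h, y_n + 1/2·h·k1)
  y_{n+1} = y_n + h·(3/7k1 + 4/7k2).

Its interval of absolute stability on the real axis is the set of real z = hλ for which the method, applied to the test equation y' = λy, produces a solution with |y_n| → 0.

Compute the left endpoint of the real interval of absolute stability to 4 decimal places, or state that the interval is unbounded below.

left endpoint -3.5000.

Set f=λy, z=hλ:
  k1=λy_n ⇒ h·k1=z·y_n;  k2=λ(1+1/2z)y_n ⇒ h·k2=z(1+1/2z)y_n
  y_{n+1}/y_n = 1 + 3/7z + 4/7z(1+1/2z) = 1 + z + 2/7z²
  ⇒ R(z) = 1 + z + 2/7z².

Need |R(x)|<1, x<0.
x=-1.7: |R|=0.1257
R=1: x+2/7x²=0 ⇒ x=−7/2=-3.5000; min R=1−1/(4·2/7)=0.1250>−1
Confirm numerically:
  x=-3.019: |R|=0.58510 <1
  x=-2.322: |R|=0.21848 <1
  x=-1.645: |R|=0.12815 <1
  x=-3.907: |R|=1.45433 >1
  x=-3.706: |R|=1.21812 >1
Stable set (-3.5000, 0).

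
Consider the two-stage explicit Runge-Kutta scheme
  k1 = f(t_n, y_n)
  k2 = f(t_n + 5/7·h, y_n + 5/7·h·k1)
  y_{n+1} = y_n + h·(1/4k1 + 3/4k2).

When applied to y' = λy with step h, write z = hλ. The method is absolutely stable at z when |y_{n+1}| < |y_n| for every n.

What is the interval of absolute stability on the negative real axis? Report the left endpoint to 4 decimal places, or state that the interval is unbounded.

With y'=λy (z=hλ):
  k1=λy_n ⇒ h·k1=z·y_n;  k2=λ(1+5/7z)y_n ⇒ h·k2=z(1+5/7z)y_n
  y_{n+1}/y_n = 1 + 1/4z + 3/4z(1+5/7z) = 1 + z + 15/28z²
  Hence R(z) = 1 + z + 15/28z².

Boundary: |R(x)|=1, x<0.
x=-1.8: |R|=0.9357
R=1: x+15/28x²=0 ⇒ x=−28/15=-1.8667; min R=1−1/(4·15/28)=0.5333>−1
Confirm numerically:
  x=-1.822: |R|=0.95640 <1
  x=-1.673: |R|=0.82643 <1
  x=-0.913: |R|=0.53355 <1
  x=-0.803: |R|=0.54243 <1
  x=-2.220: |R|=1.42021 >1
  x=-2.151: |R|=1.32764 >1
So |R|<1 on (-1.8667, 0).

(-1.8667, 0).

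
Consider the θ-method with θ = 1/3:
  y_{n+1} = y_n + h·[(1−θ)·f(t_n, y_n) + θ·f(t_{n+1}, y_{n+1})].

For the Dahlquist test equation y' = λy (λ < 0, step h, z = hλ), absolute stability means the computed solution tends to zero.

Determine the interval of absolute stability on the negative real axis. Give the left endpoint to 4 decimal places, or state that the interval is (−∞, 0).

Test eqn y'=λy, z=hλ:
  y_{n+1} = y_n + z·[2/3·y_n + 1/3·y_{n+1}] ⇒ (1 − 1/3z)y_{n+1} = (1 + 2/3z)y_n
  so R(z) = (1 + 2/3z)/(1 − 1/3z).

Need |R(x)|<1, x<0.
x=-1.69: |R|=0.0810
R=−1: 1+2/3x = −1+1/3x ⇒ -1/3x=2 ⇒ x=2/(-1/3)=-6.0000
Confirm numerically:
  x=-4.813: |R|=0.84807 <1
  x=-4.197: |R|=0.74948 <1
  x=-3.276: |R|=0.56597 <1
  x=-2.767: |R|=0.43940 <1
  x=-6.564: |R|=1.05897 >1
  x=-6.308: |R|=1.03309 >1
  x=-6.112: |R|=1.01229 >1
Interval (-6.0000, 0).

(-6.0000, 0).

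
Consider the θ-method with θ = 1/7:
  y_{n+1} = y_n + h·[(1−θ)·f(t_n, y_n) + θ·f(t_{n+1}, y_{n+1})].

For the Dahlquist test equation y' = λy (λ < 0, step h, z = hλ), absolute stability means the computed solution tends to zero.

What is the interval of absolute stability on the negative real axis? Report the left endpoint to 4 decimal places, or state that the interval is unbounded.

z∈(-2.8000,0).

Set f=λy, z=hλ:
  y_{n+1} = y_n + z·[6/7·y_n + 1/7·y_{n+1}] ⇒ (1 − 1/7z)y_{n+1} = (1 + 6/7z)y_n
  R(z) = (1 + 6/7z)/(1 − 1/7z).

Find x<0 with |R(x)|<1.
x=-1.42: |R|=0.1805
R=−1: 1+6/7x = −1+1/7x ⇒ -5/7x=2 ⇒ x=2/(-5/7)=-2.8000
Confirm numerically:
  x=-2.689: |R|=0.94272 <1
  x=-1.516: |R|=0.24612 <1
  x=-1.256: |R|=0.06492 <1
  x=-3.372: |R|=1.27574 >1
  x=-3.167: |R|=1.18049 >1
  x=-2.981: |R|=1.09067 >1
So |R|<1 on (-2.8000, 0).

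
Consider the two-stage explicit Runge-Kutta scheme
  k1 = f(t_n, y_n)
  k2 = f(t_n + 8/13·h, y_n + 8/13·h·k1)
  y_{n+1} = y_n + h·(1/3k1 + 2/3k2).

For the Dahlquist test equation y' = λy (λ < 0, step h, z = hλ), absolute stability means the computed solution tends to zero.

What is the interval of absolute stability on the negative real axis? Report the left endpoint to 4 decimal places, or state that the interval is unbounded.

(-2.4375, 0).

Set f=λy, z=hλ:
  k1=λy_n ⇒ h·k1=z·y_n;  k2=λ(1+8/13z)y_n ⇒ h·k2=z(1+8/13z)y_n
  y_{n+1}/y_n = 1 + 1/3z + 2/3z(1+8/13z) = 1 + z + 16/39z²
  Hence R(z) = 1 + z + 16/39z².

Solve |R(x)|<1 on ℝ⁻.
x=-1.08: |R|=0.3985
R=1: x+16/39x²=0 ⇒ x=−39/16=-2.4375; min R=1−1/(4·16/39)=0.3906>−1
Confirm numerically:
  x=-1.839: |R|=0.54845 <1
  x=-1.750: |R|=0.50641 <1
  x=-1.259: |R|=0.39129 <1
  x=-1.045: |R|=0.40301 <1
  x=-2.780: |R|=1.39063 >1
  x=-2.679: |R|=1.26543 >1
  x=-2.465: |R|=1.02781 >1
So |R|<1 on (-2.4375, 0).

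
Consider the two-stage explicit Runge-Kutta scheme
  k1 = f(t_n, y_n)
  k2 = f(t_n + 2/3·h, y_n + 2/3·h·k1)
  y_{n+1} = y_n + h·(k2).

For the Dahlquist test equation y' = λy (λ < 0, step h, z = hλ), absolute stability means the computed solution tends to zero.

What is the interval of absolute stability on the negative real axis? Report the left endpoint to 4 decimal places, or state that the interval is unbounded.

With y'=λy (z=hλ):
  k1=λy_n ⇒ h·k1=z·y_n;  k2=λ(1+2/3z)y_n ⇒ h·k2=z(1+2/3z)y_n
  y_{n+1}/y_n = 1 + z(1+2/3z) = 1 + z + 2/3z²
  Hence R(z) = 1 + z + 2/3z².

Find x<0 with |R(x)|<1.
x=-1.41: |R|=0.9154
R=1: x+2/3x²=0 ⇒ x=−3/2=-1.5000; min R=1−1/(4·2/3)=0.6250>−1
Confirm numerically:
  x=-1.234: |R|=0.78117 <1
  x=-0.978: |R|=0.65966 <1
  x=-0.820: |R|=0.62827 <1
  x=-0.733: |R|=0.62519 <1
  x=-2.084: |R|=1.81137 >1
  x=-1.798: |R|=1.35720 >1
So |R|<1 on (-1.5000, 0).

z∈(-1.5000,0).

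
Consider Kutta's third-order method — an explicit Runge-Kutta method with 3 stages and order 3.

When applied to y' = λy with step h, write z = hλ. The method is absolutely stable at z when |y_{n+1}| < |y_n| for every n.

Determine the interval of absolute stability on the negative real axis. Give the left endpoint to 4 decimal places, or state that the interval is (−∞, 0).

z∈(-2.5127,0).

On y'=λy, z=hλ:
  order 3, 3-stage ⇒ R(z)=1+z+z^2/2+z^3/6
  (e.g. R(-1.3)=0.17883, |R|=0.17883)

Solve |R(x)|<1 on ℝ⁻.
x=-1.3: |R|=0.1788
|R(-0.82)|=0.4243 |R(-0.62)|=0.5325 |R(-0.52)|=0.5918
Bisect:
  x_lo=-3.2236 |R|=2.6108  x_hi=-0.0929 |R|=0.9113
  mid=-1.65824 |R|=0.04332 →hi
  mid=-2.44091 |R|=0.88572 →hi
  mid=-2.83224 |R|=1.60795 →lo
  mid=-2.63657 |R|=1.21551 →lo
  mid=-2.53874 |R|=1.04325 →lo
  mid=-2.48982 |R|=0.96270 →hi
  mid=-2.51428 |R|=1.00252 →lo
  ...
  [-2.51275,-2.51256] ⇒ x*=-2.5127
Interval (-2.5127, 0).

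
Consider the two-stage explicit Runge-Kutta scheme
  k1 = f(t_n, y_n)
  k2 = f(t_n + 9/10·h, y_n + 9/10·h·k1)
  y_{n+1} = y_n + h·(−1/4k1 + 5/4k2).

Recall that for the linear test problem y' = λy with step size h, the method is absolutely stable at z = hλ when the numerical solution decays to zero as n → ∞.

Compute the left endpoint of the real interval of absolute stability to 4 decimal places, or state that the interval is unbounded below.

Test eqn y'=λy, z=hλ:
  k1=λy_n ⇒ h·k1=z·y_n;  k2=λ(1+9/10z)y_n ⇒ h·k2=z(1+9/10z)y_n
  y_{n+1}/y_n = 1 − 1/4z + 5/4z(1+9/10z) = 1 + z + 9/8z²
  ⇒ R(z) = 1 + z + 9/8z².

Need |R(x)|<1, x<0.
x=-0.57: |R|=0.7955
R=1: x+9/8x²=0 ⇒ x=−8/9=-0.8889; min R=1−1/(4·9/8)=0.7778>−1
Confirm numerically:
  x=-0.840: |R|=0.95380 <1
  x=-0.642: |R|=0.82168 <1
  x=-0.519: |R|=0.78403 <1
  x=-0.373: |R|=0.78352 <1
  x=-1.330: |R|=1.66001 >1
  x=-1.277: |R|=1.55757 >1
  x=-1.009: |R|=1.13634 >1
Stable set (-0.8889, 0).

z* = -0.8889.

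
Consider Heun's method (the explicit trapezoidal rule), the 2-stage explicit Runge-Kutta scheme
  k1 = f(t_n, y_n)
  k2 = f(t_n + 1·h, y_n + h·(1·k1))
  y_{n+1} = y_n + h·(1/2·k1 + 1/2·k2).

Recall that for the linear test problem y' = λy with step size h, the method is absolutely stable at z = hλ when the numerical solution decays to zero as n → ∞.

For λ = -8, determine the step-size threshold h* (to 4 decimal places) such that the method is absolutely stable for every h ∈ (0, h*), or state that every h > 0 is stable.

(-2.0000,0); λ=-8 ⇒ h* = 0.2500.

Set f=λy, z=hλ:
  order 2, 2-stage ⇒ R(z)=1+z+z^2/2
  (e.g. R(-1.45)=0.60125, |R|=0.60125)

Need |R(x)|<1, x<0.
x=-1.45: |R|=0.6013
|R(-2.14)|=1.1498 |R(-1.96)|=0.9608 |R(-1.93)|=0.9325
Bisect:
  x_lo=-2.6497 |R|=1.8608  x_hi=-0.1838 |R|=0.8331
  mid=-1.41676 |R|=0.58684 →hi
  mid=-2.03324 |R|=1.03379 →lo
  mid=-1.72500 |R|=0.76281 →hi
  mid=-1.87912 |R|=0.88643 →hi
  mid=-1.95618 |R|=0.95714 →hi
  mid=-1.99471 |R|=0.99472 →hi
  mid=-2.01397 |R|=1.01407 →lo
  ...
  [-2.00013,-1.99998] ⇒ x*=-2.0000
So |R|<1 on (-2.0000, 0).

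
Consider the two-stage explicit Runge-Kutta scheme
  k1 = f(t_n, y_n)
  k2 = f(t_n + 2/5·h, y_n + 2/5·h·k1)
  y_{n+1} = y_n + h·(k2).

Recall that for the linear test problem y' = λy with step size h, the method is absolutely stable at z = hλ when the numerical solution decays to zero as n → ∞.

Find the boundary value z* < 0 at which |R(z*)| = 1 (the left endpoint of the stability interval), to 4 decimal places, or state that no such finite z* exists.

Set f=λy, z=hλ:
  k1=λy_n ⇒ h·k1=z·y_n;  k2=λ(1+2/5z)y_n ⇒ h·k2=z(1+2/5z)y_n
  y_{n+1}/y_n = 1 + z(1+2/5z) = 1 + z + 2/5z²
  ⇒ R(z) = 1 + z + 2/5z².

Solve |R(x)|<1 on ℝ⁻.
x=-0.69: |R|=0.5004
R=1: x+2/5x²=0 ⇒ x=−5/2=-2.5000; min R=1−1/(4·2/5)=0.3750>−1
Confirm numerically:
  x=-2.455: |R|=0.95581 <1
  x=-2.039: |R|=0.62401 <1
  x=-1.275: |R|=0.37525 <1
  x=-1.111: |R|=0.38273 <1
  x=-3.071: |R|=1.70142 >1
  x=-2.917: |R|=1.48656 >1
Interval (-2.5000, 0).

left endpoint -2.5000.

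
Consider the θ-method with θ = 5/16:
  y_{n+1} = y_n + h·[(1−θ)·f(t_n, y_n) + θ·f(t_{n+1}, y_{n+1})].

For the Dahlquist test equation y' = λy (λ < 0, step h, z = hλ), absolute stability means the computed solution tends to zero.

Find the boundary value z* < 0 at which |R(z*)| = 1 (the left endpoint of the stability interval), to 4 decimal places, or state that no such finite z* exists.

With y'=λy (z=hλ):
  y_{n+1} = y_n + z·[11/16·y_n + 5/16·y_{n+1}] ⇒ (1 − 5/16z)y_{n+1} = (1 + 11/16z)y_n
  Hence R(z) = (1 + 11/16z)/(1 − 5/16z).

Find x<0 with |R(x)|<1.
x=-1.69: |R|=0.1059
R=−1: 1+11/16x = −1+5/16x ⇒ -3/8x=2 ⇒ x=2/(-3/8)=-5.3333
Confirm numerically:
  x=-5.142: |R|=0.97248 <1
  x=-4.967: |R|=0.94617 <1
  x=-3.409: |R|=0.65060 <1
  x=-3.186: |R|=0.59649 <1
  x=-5.862: |R|=1.07001 >1
  x=-5.713: |R|=1.05112 >1
  x=-5.643: |R|=1.04202 >1
Interval (-5.3333, 0).

z* = -5.3333.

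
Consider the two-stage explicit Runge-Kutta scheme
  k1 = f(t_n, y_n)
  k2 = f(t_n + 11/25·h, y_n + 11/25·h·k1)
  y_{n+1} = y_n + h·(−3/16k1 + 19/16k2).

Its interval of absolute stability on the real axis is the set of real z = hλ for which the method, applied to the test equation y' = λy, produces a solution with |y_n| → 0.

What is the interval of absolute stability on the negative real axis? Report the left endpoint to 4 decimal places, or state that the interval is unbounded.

Test eqn y'=λy, z=hλ:
  k1=λy_n ⇒ h·k1=z·y_n;  k2=λ(1+11/25z)y_n ⇒ h·k2=z(1+11/25z)y_n
  y_{n+1}/y_n = 1 − 3/16z + 19/16z(1+11/25z) = 1 + z + 209/400z²
  R(z) = 1 + z + 209/400z².

Need |R(x)|<1, x<0.
x=-1.25: |R|=0.5664
R=1: x+209/400x²=0 ⇒ x=−400/209=-1.9139; min R=1−1/(4·209/400)=0.5215>−1
Confirm numerically:
  x=-1.789: |R|=0.88327 <1
  x=-1.737: |R|=0.83947 <1
  x=-1.006: |R|=0.52279 <1
  x=-2.422: |R|=1.64303 >1
  x=-2.332: |R|=1.50947 >1
Interval (-1.9139, 0).

(-1.9139, 0).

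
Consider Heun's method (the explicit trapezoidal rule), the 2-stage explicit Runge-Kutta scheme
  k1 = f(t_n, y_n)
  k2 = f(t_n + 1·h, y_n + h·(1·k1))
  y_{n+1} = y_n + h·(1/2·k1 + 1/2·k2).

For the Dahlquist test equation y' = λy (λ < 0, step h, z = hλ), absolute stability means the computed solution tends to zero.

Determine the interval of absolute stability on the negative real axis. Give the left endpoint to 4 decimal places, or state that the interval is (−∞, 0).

With y'=λy (z=hλ):
  order 2, 2-stage ⇒ R(z)=1+z+z^2/2
  (e.g. R(-1.23)=0.52645, |R|=0.52645)

Boundary: |R(x)|=1, x<0.
x=-1.23: |R|=0.5264
|R(-2.37)|=1.4385 |R(-1.35)|=0.5613 |R(-1.32)|=0.5512
Bisect:
  x_lo=-2.8577 |R|=2.2255  x_hi=-0.0734 |R|=0.9293
  mid=-1.46555 |R|=0.60837 →hi
  mid=-2.16163 |R|=1.17469 →lo
  mid=-1.81359 |R|=0.83097 →hi
  mid=-1.98761 |R|=0.98769 →hi
  mid=-2.07462 |R|=1.07741 →lo
  mid=-2.03112 |R|=1.03160 →lo
  mid=-2.00936 |R|=1.00941 →lo
  ...
  [-2.00002,-1.99985] ⇒ x*=-2.0000
So |R|<1 on (-2.0000, 0).

(-2.0000, 0).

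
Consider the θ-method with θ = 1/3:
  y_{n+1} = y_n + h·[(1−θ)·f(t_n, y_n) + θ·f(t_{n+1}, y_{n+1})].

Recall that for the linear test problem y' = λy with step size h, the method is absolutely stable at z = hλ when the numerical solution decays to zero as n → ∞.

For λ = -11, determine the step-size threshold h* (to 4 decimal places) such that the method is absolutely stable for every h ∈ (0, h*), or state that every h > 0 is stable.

(-6.0000,0); λ=-11 ⇒ h* = (6)/11 = 0.5455.

On y'=λy, z=hλ:
  y_{n+1} = y_n + z·[2/3·y_n + 1/3·y_{n+1}] ⇒ (1 − 1/3z)y_{n+1} = (1 + 2/3z)y_n
  R(z) = (1 + 2/3z)/(1 − 1/3z).

Need |R(x)|<1, x<0.
x=-1.06: |R|=0.2167
R=−1: 1+2/3x = −1+1/3x ⇒ -1/3x=2 ⇒ x=2/(-1/3)=-6.0000
Confirm numerically:
  x=-5.744: |R|=0.97072 <1
  x=-4.727: |R|=0.83525 <1
  x=-4.347: |R|=0.77501 <1
  x=-2.744: |R|=0.43315 <1
  x=-6.235: |R|=1.02545 >1
  x=-6.077: |R|=1.00848 >1
So |R|<1 on (-6.0000, 0).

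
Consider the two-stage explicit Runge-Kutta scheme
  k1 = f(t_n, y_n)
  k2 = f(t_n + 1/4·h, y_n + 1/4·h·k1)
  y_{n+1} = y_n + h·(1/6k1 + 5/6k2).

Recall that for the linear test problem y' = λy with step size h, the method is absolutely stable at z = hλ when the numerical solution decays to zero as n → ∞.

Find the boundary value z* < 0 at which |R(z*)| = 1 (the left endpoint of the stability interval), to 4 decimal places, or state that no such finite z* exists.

With y'=λy (z=hλ):
  k1=λy_n ⇒ h·k1=z·y_n;  k2=λ(1+1/4z)y_n ⇒ h·k2=z(1+1/4z)y_n
  y_{n+1}/y_n = 1 + 1/6z + 5/6z(1+1/4z) = 1 + z + 5/24z²
  Hence R(z) = 1 + z + 5/24z².

Need |R(x)|<1, x<0.
x=-1.72: |R|=0.1037
R=1: x+5/24x²=0 ⇒ x=−24/5=-4.8000; min R=1−1/(4·5/24)=-0.2000>−1
Confirm numerically:
  x=-4.404: |R|=0.63667 <1
  x=-3.905: |R|=0.27188 <1
  x=-3.271: |R|=0.04195 <1
  x=-5.299: |R|=1.55088 >1
  x=-5.211: |R|=1.44619 >1
  x=-5.024: |R|=1.23445 >1
Interval (-4.8000, 0).

z* = -4.8000.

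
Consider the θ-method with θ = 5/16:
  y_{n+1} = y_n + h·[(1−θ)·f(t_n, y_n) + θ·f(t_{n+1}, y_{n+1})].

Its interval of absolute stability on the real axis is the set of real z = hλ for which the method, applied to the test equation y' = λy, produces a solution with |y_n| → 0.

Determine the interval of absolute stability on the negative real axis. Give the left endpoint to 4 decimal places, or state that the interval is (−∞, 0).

Set f=λy, z=hλ:
  y_{n+1} = y_n + z·[11/16·y_n + 5/16·y_{n+1}] ⇒ (1 − 5/16z)y_{n+1} = (1 + 11/16z)y_n
  R(z) = (1 + 11/16z)/(1 − 5/16z).

Need |R(x)|<1, x<0.
x=-1.52: |R|=0.0305
R=−1: 1+11/16x = −1+5/16x ⇒ -3/8x=2 ⇒ x=2/(-3/8)=-5.3333
Confirm numerically:
  x=-5.183: |R|=0.97848 <1
  x=-5.132: |R|=0.97100 <1
  x=-4.260: |R|=0.82735 <1
  x=-3.344: |R|=0.63521 <1
  x=-5.628: |R|=1.04005 >1
  x=-5.615: |R|=1.03834 >1
  x=-5.445: |R|=1.01550 >1
Interval (-5.3333, 0).

(-5.3333, 0).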